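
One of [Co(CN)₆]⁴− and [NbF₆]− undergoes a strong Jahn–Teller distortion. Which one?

[Co(CN)₆]⁴−: Each cyanide is −1; balancing the −4 overall charge requires Co(II). Co sits in group 9, so the d-electron count is 9 − 2 = 7. Cyanide is a strong-field ligand (high in the spectrochemical series) for a first-row metal, so the complex is low-spin. The t₂g⁶e_g¹ (low-spin) configuration has an unevenly filled e_g set; the Jahn–Teller theorem predicts a tetragonal distortion (typically axial elongation) to lift the degeneracy.
[NbF₆]−: Each fluoride is −1; balancing the −1 overall charge requires Nb(V). Group 5 minus oxidation state 5 gives a d⁰ configuration. The d⁰ configuration leaves the e_g set evenly filled (or empty) — no strong Jahn–Teller driving force.

[Co(CN)₆]⁴−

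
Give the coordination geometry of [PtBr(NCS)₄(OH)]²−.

Ligand charges: each bromide is −1; each isothiocyanate is −1; each hydroxide is −1. With an overall charge of −2 the platinum centre must be in the +4 oxidation state.
Group 10 minus oxidation state 4 gives a d⁶ configuration.
Coordination number: 6.
Six donors around a single metal centre give an octahedral coordination sphere.

octahedral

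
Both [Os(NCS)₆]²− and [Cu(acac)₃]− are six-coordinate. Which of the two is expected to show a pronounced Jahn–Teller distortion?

[Os(NCS)₆]²−: Each isothiocyanate is −1; balancing the −2 overall charge requires Os(IV). Os sits in group 8, so the d-electron count is 8 − 4 = 4. A 5d ion has a large Δₒ and is invariably low-spin. The d⁴ configuration leaves the e_g set evenly filled (or empty) — no strong Jahn–Teller driving force.
[Cu(acac)₃]−: Each acetylacetonate is −1; balancing the −1 overall charge requires Cu(II). Group 11 minus oxidation state 2 gives a d⁹ configuration. The t₂g⁶e_g³ configuration has an unevenly filled e_g set; the Jahn–Teller theorem predicts a tetragonal distortion (typically axial elongation) to lift the degeneracy.

[Cu(acac)₃]−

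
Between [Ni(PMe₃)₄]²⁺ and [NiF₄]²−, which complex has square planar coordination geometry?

For [Ni(PMe₃)₄]²⁺: Trimethylphosphine is neutral; balancing the +2 overall charge requires Ni(II). Ni sits in group 10, so the d-electron count is 10 − 2 = 8. Trimethylphosphine is a strong-field ligand (high in the spectrochemical series). A 3d d⁸ ion with strong-field ligands gains enough CFSE to favour square planar over tetrahedral. → square planar.
For [NiF₄]²−: Summing ligand charges against the −2 overall charge gives an oxidation state of +2 for nickel. Group 10 minus oxidation state 2 gives a d⁸ configuration. Fluoride is a weak-field ligand. With weak-field ligands the CFSE gain from square planar is small, so a 3d d⁸ ion takes the sterically preferred tetrahedral geometry. → tetrahedral.

[Ni(PMe₃)₄]²⁺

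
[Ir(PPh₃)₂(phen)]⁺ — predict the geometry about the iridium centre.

Summing ligand charges against the +1 overall charge gives an oxidation state of +1 for iridium.
Group 9 minus oxidation state 1 gives a d⁸ configuration.
Counting donor atoms: 2×triphenylphosphine (monodentate) → 2 donors; 1×1,10-phenanthroline (bidentate) → 2 donors. Coordination number = 4.
A 5d d⁸ ion has a large crystal-field splitting; square planar leaves the high-energy d_{x²−y²} orbital empty and maximises CFSE.

square planar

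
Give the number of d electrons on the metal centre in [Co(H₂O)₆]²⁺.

Ligand charges: water is neutral. With an overall charge of +2 the cobalt centre must be in the +2 oxidation state.
Co sits in group 9, so the d-electron count is 9 − 2 = 7.

d⁷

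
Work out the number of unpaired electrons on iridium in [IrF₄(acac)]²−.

Ligand charges: each fluoride is −1; each acetylacetonate is −1. With an overall charge of −2 the iridium centre must be in the +3 oxidation state.
Ir sits in group 9, so the d-electron count is 9 − 3 = 6.
Counting donor atoms: 4×fluoride (monodentate) → 4 donors; 1×acetylacetonate (bidentate) → 2 donors. Coordination number = 6.
The spin state decides the count: a 5d ion has a large Δₒ and is invariably low-spin.
An octahedral low-spin d⁶ ion is t₂g⁶e_g⁰, giving 0 unpaired electrons.

0 unpaired electrons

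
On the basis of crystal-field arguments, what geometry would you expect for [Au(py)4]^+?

Ligand charges: pyridine is neutral. With an overall charge of +1 the gold centre must be in the +1 oxidation state.
Gold is a group-11 element; Au(I) is therefore d¹⁰.
With 4 monodentate ligands the coordination number is 4.
A d¹⁰ ion has no crystal-field stabilisation preference between square planar and tetrahedral, so four ligands adopt the sterically favoured tetrahedral geometry.

tetrahedral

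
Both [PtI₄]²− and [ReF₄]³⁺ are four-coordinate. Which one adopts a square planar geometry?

[PtI₄]²−

For [PtI₄]²−: Ligand charges: each iodide is −1. With an overall charge of −2 the platinum centre must be in the +2 oxidation state. Pt sits in group 10, so the d-electron count is 10 − 2 = 8. A 5d d⁸ ion has a large crystal-field splitting; square planar leaves the high-energy d_{x²−y²} orbital empty and maximises CFSE. → square planar.
For [ReF₄]³⁺: Ligand charges: each fluoride is −1. With an overall charge of +3 the rhenium centre must be in the +7 oxidation state. Group 7 minus oxidation state 7 gives a d⁰ configuration. A d⁰ ion has no crystal-field stabilisation preference between square planar and tetrahedral, so four ligands adopt the sterically favoured tetrahedral geometry. → tetrahedral.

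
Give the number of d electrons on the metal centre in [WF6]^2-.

Summing ligand charges against the −2 overall charge gives an oxidation state of +4 for tungsten.
W sits in group 6, so the d-electron count is 6 − 4 = 2.

d²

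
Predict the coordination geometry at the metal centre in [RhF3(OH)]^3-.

Summing ligand charges against the −3 overall charge gives an oxidation state of +1 for rhodium.
Rh sits in group 9, so the d-electron count is 9 − 1 = 8.
Coordination number: 4.
A 4d d⁸ ion has a large crystal-field splitting; square planar leaves the high-energy d_{x²−y²} orbital empty and maximises CFSE.

square planar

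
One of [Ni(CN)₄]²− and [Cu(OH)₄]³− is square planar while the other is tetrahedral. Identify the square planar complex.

For [Ni(CN)₄]²−: Each cyanide is −1; balancing the −2 overall charge requires Ni(II). Group 10 minus oxidation state 2 gives a d⁸ configuration. Cyanide is a strong-field ligand (high in the spectrochemical series). A 3d d⁸ ion with strong-field ligands gains enough CFSE to favour square planar over tetrahedral. → square planar.
For [Cu(OH)₄]³−: Summing ligand charges against the −3 overall charge gives an oxidation state of +1 for copper. Cu sits in group 11, so the d-electron count is 11 − 1 = 10. A d¹⁰ ion has no crystal-field stabilisation preference between square planar and tetrahedral, so four ligands adopt the sterically favoured tetrahedral geometry. → tetrahedral.

[Ni(CN)₄]²−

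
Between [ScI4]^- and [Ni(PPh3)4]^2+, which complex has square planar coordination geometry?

For [ScI4]^-: Ligand charges: each iodide is −1. With an overall charge of −1 the scandium centre must be in the +3 oxidation state. Scandium is a group-3 element; Sc(III) is therefore d⁰. A d⁰ ion has no crystal-field stabilisation preference between square planar and tetrahedral, so four ligands adopt the sterically favoured tetrahedral geometry. → tetrahedral.
For [Ni(PPh3)4]^2+: Summing ligand charges against the +2 overall charge gives an oxidation state of +2 for nickel. Group 10 minus oxidation state 2 gives a d⁸ configuration. Triphenylphosphine is a strong-field ligand (high in the spectrochemical series). A 3d d⁸ ion with strong-field ligands gains enough CFSE to favour square planar over tetrahedral. → square planar.

[Ni(PPh3)4]^2+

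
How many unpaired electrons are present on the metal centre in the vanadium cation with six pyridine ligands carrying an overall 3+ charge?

2 unpaired electrons

Summing ligand charges against the +3 overall charge gives an oxidation state of +3 for vanadium.
V sits in group 5, so the d-electron count is 5 − 3 = 2.
In an octahedral field the d² configuration is t₂g²e_g⁰ (only one arrangement possible), giving 2 unpaired electrons.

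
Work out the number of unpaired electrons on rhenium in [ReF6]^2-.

Ligand charges: each fluoride is −1. With an overall charge of −2 the rhenium centre must be in the +4 oxidation state.
Rhenium is a group-7 element; Re(IV) is therefore d³.
In an octahedral field the d³ configuration is t₂g³e_g⁰ (only one arrangement possible), giving 3 unpaired electrons.

3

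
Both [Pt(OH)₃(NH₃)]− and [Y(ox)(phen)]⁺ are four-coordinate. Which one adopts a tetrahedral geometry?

For [Pt(OH)₃(NH₃)]−: Summing ligand charges against the −1 overall charge gives an oxidation state of +2 for platinum. Pt sits in group 10, so the d-electron count is 10 − 2 = 8. A 5d d⁸ ion has a large crystal-field splitting; square planar leaves the high-energy d_{x²−y²} orbital empty and maximises CFSE. → square planar.
For [Y(ox)(phen)]⁺: Each oxalate is −2; 1,10-phenanthroline is neutral; balancing the +1 overall charge requires Y(III). Yttrium is a group-3 element; Y(III) is therefore d⁰. A d⁰ ion has no crystal-field stabilisation preference between square planar and tetrahedral, so four ligands adopt the sterically favoured tetrahedral geometry. → tetrahedral.

[Y(ox)(phen)]⁺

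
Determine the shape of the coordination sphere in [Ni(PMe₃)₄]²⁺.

Summing ligand charges against the +2 overall charge gives an oxidation state of +2 for nickel.
Group 10 minus oxidation state 2 gives a d⁸ configuration.
Coordination number: 4.
Trimethylphosphine is a strong-field ligand (high in the spectrochemical series).
A 3d d⁸ ion with strong-field ligands gains enough CFSE to favour square planar over tetrahedral.

square planar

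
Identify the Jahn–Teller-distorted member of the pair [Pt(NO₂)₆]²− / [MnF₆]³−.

[MnF₆]³−

[Pt(NO₂)₆]²−: Summing ligand charges against the −2 overall charge gives an oxidation state of +4 for platinum. Pt sits in group 10, so the d-electron count is 10 − 4 = 6. A 5d ion has a large Δₒ and is invariably low-spin. The d⁶ configuration leaves the e_g set evenly filled (or empty) — no strong Jahn–Teller driving force.
[MnF₆]³−: Each fluoride is −1; balancing the −3 overall charge requires Mn(III). Group 7 minus oxidation state 3 gives a d⁴ configuration. Fluoride is a weak-field ligand for a first-row metal, so the complex is high-spin. The t₂g³e_g¹ (high-spin) configuration has an unevenly filled e_g set; the Jahn–Teller theorem predicts a tetragonal distortion (typically axial elongation) to lift the degeneracy.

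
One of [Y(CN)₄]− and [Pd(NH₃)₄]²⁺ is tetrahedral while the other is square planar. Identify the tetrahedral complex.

For [Y(CN)₄]−: Ligand charges: each cyanide is −1. With an overall charge of −1 the yttrium centre must be in the +3 oxidation state. Y sits in group 3, so the d-electron count is 3 − 3 = 0. A d⁰ ion has no crystal-field stabilisation preference between square planar and tetrahedral, so four ligands adopt the sterically favoured tetrahedral geometry. → tetrahedral.
For [Pd(NH₃)₄]²⁺: Ammonia is neutral; balancing the +2 overall charge requires Pd(II). Pd sits in group 10, so the d-electron count is 10 − 2 = 8. A 4d d⁸ ion has a large crystal-field splitting; square planar leaves the high-energy d_{x²−y²} orbital empty and maximises CFSE. → square planar.

[Y(CN)₄]−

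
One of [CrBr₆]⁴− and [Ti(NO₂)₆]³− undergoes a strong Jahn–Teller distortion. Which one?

[CrBr₆]⁴−

[CrBr₆]⁴−: Each bromide is −1; balancing the −4 overall charge requires Cr(II). Cr sits in group 6, so the d-electron count is 6 − 2 = 4. Bromide is a weak-field ligand for a first-row metal, so the complex is high-spin. The t₂g³e_g¹ (high-spin) configuration has an unevenly filled e_g set; the Jahn–Teller theorem predicts a tetragonal distortion (typically axial elongation) to lift the degeneracy.
[Ti(NO₂)₆]³−: Each nitro (N-bound nitrite) is −1; balancing the −3 overall charge requires Ti(III). Group 4 minus oxidation state 3 gives a d¹ configuration. The d¹ configuration leaves the e_g set evenly filled (or empty) — no strong Jahn–Teller driving force.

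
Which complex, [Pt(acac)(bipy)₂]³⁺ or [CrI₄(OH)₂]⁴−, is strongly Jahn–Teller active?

[CrI₄(OH)₂]⁴−

[Pt(acac)(bipy)₂]³⁺: Ligand charges: each acetylacetonate is −1; 2,2′-bipyridine is neutral. With an overall charge of +3 the platinum centre must be in the +4 oxidation state. Platinum is a group-10 element; Pt(IV) is therefore d⁶. A 5d ion has a large Δₒ and is invariably low-spin. The d⁶ configuration leaves the e_g set evenly filled (or empty) — no strong Jahn–Teller driving force.
[CrI₄(OH)₂]⁴−: Summing ligand charges against the −4 overall charge gives an oxidation state of +2 for chromium. Group 6 minus oxidation state 2 gives a d⁴ configuration. Hydroxide and iodide are weak-field ligands for a first-row metal, so the complex is high-spin. The t₂g³e_g¹ (high-spin) configuration has an unevenly filled e_g set; the Jahn–Teller theorem predicts a tetragonal distortion (typically axial elongation) to lift the degeneracy.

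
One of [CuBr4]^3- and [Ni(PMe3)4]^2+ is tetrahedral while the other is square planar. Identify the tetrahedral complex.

For [CuBr4]^3-: Summing ligand charges against the −3 overall charge gives an oxidation state of +1 for copper. Cu sits in group 11, so the d-electron count is 11 − 1 = 10. A d¹⁰ ion has no crystal-field stabilisation preference between square planar and tetrahedral, so four ligands adopt the sterically favoured tetrahedral geometry. → tetrahedral.
For [Ni(PMe3)4]^2+: Trimethylphosphine is neutral; balancing the +2 overall charge requires Ni(II). Ni sits in group 10, so the d-electron count is 10 − 2 = 8. Trimethylphosphine is a strong-field ligand (high in the spectrochemical series). A 3d d⁸ ion with strong-field ligands gains enough CFSE to favour square planar over tetrahedral. → square planar.

[CuBr4]^3-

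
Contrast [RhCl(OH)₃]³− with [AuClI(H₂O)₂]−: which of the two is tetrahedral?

For [RhCl(OH)₃]³−: Summing ligand charges against the −3 overall charge gives an oxidation state of +1 for rhodium. Rh sits in group 9, so the d-electron count is 9 − 1 = 8. A 4d d⁸ ion has a large crystal-field splitting; square planar leaves the high-energy d_{x²−y²} orbital empty and maximises CFSE. → square planar.
For [AuClI(H₂O)₂]−: Summing ligand charges against the −1 overall charge gives an oxidation state of +1 for gold. Group 11 minus oxidation state 1 gives a d¹⁰ configuration. A d¹⁰ ion has no crystal-field stabilisation preference between square planar and tetrahedral, so four ligands adopt the sterically favoured tetrahedral geometry. → tetrahedral.

[AuClI(H₂O)₂]−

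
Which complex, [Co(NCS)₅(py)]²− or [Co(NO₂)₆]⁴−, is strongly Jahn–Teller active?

[Co(NCS)₅(py)]²−: Ligand charges: each isothiocyanate is −1; pyridine is neutral. With an overall charge of −2 the cobalt centre must be in the +3 oxidation state. Cobalt is a group-9 element; Co(III) is therefore d⁶. Co(III) has an exceptionally large octahedral splitting and is low-spin with essentially every ligand except fluoride. The d⁶ configuration leaves the e_g set evenly filled (or empty) — no strong Jahn–Teller driving force.
[Co(NO₂)₆]⁴−: Ligand charges: each nitro (N-bound nitrite) is −1. With an overall charge of −4 the cobalt centre must be in the +2 oxidation state. Group 9 minus oxidation state 2 gives a d⁷ configuration. Nitro (N-bound nitrite) is a strong-field ligand (high in the spectrochemical series) for a first-row metal, so the complex is low-spin. The t₂g⁶e_g¹ (low-spin) configuration has an unevenly filled e_g set; the Jahn–Teller theorem predicts a tetragonal distortion (typically axial elongation) to lift the degeneracy.

[Co(NO₂)₆]⁴−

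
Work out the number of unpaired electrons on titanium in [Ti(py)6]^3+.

Summing ligand charges against the +3 overall charge gives an oxidation state of +3 for titanium.
Ti sits in group 4, so the d-electron count is 4 − 3 = 1.
In an octahedral field the d¹ configuration is t₂g¹e_g⁰ (only one arrangement possible), giving 1 unpaired electron.

1 unpaired electron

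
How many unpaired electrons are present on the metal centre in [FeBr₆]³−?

Each bromide is −1; balancing the −3 overall charge requires Fe(III).
Group 8 minus oxidation state 3 gives a d⁵ configuration.
The spin state decides the count: Bromide is a weak-field ligand for a first-row metal, so the complex is high-spin.
An octahedral high-spin d⁵ ion is t₂g³e_g², giving 5 unpaired electrons.

5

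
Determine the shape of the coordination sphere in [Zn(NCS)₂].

linear

Each isothiocyanate is −1; balancing the 0 overall charge requires Zn(II).
Group 12 minus oxidation state 2 gives a d¹⁰ configuration.
With 2 monodentate ligands the coordination number is 2.
A d¹⁰ ion with only two ligands adopts a linear arrangement (sp hybridisation; no CFSE preference).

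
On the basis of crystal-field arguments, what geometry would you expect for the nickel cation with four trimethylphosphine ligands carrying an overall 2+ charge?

square planar

Trimethylphosphine is neutral; balancing the +2 overall charge requires Ni(II).
Nickel is a group-10 element; Ni(II) is therefore d⁸.
Coordination number: 4.
Trimethylphosphine is a strong-field ligand (high in the spectrochemical series).
A 3d d⁸ ion with strong-field ligands gains enough CFSE to favour square planar over tetrahedral.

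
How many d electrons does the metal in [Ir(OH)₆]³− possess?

Ligand charges: each hydroxide is −1. With an overall charge of −3 the iridium centre must be in the +3 oxidation state.
Iridium is a group-9 element; Ir(III) is therefore d⁶.

d⁶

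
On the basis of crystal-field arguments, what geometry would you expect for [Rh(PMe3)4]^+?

square planar

Trimethylphosphine is neutral; balancing the +1 overall charge requires Rh(I).
Rhodium is a group-9 element; Rh(I) is therefore d⁸.
With 4 monodentate ligands the coordination number is 4.
A 4d d⁸ ion has a large crystal-field splitting; square planar leaves the high-energy d_{x²−y²} orbital empty and maximises CFSE.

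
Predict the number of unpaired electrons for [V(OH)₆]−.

0

Ligand charges: each hydroxide is −1. With an overall charge of −1 the vanadium centre must be in the +5 oxidation state.
Vanadium is a group-5 element; V(V) is therefore d⁰.
In an octahedral field the d⁰ configuration is t₂g⁰e_g⁰, giving 0 unpaired electrons.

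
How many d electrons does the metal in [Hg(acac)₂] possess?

d¹⁰

Each acetylacetonate is −1; balancing the 0 overall charge requires Hg(II).
Group 12 minus oxidation state 2 gives a d¹⁰ configuration.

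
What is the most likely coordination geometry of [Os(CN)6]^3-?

Ligand charges: each cyanide is −1. With an overall charge of −3 the osmium centre must be in the +3 oxidation state.
Osmium is a group-8 element; Os(III) is therefore d⁵.
With 6 monodentate ligands the coordination number is 6.
Six donors around a single metal centre give an octahedral coordination sphere.

octahedral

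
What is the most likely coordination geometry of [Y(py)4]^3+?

Pyridine is neutral; balancing the +3 overall charge requires Y(III).
Y sits in group 3, so the d-electron count is 3 − 3 = 0.
Coordination number: 4.
A d⁰ ion has no crystal-field stabilisation preference between square planar and tetrahedral, so four ligands adopt the sterically favoured tetrahedral geometry.

tetrahedral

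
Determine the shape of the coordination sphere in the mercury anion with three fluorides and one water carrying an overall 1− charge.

tetrahedral

Summing ligand charges against the −1 overall charge gives an oxidation state of +2 for mercury.
Group 12 minus oxidation state 2 gives a d¹⁰ configuration.
Coordination number: 4.
A d¹⁰ ion has no crystal-field stabilisation preference between square planar and tetrahedral, so four ligands adopt the sterically favoured tetrahedral geometry.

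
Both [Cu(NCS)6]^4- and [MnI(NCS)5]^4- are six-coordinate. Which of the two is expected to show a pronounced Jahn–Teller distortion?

[Cu(NCS)6]^4-: Summing ligand charges against the −4 overall charge gives an oxidation state of +2 for copper. Copper is a group-11 element; Cu(II) is therefore d⁹. The t₂g⁶e_g³ configuration has an unevenly filled e_g set; the Jahn–Teller theorem predicts a tetragonal distortion (typically axial elongation) to lift the degeneracy.
[MnI(NCS)5]^4-: Ligand charges: each iodide is −1; each isothiocyanate is −1. With an overall charge of −4 the manganese centre must be in the +2 oxidation state. Mn sits in group 7, so the d-electron count is 7 − 2 = 5. Iodide and isothiocyanate are weak-field ligands for a first-row metal, so the complex is high-spin. The d⁵ configuration leaves the e_g set evenly filled (or empty) — no strong Jahn–Teller driving force.

[Cu(NCS)6]^4-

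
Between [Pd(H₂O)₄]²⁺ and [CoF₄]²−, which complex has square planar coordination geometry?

[Pd(H₂O)₄]²⁺

For [Pd(H₂O)₄]²⁺: Ligand charges: water is neutral. With an overall charge of +2 the palladium centre must be in the +2 oxidation state. Group 10 minus oxidation state 2 gives a d⁸ configuration. A 4d d⁸ ion has a large crystal-field splitting; square planar leaves the high-energy d_{x²−y²} orbital empty and maximises CFSE. → square planar.
For [CoF₄]²−: Each fluoride is −1; balancing the −2 overall charge requires Co(II). Cobalt is a group-9 element; Co(II) is therefore d⁷. For a high-spin 3d d⁷ ion with weak-field ligands the small Δₜ gives little square-planar CFSE advantage, so four ligands adopt the sterically favoured tetrahedral geometry. → tetrahedral.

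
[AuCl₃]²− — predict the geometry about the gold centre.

Ligand charges: each chloride is −1. With an overall charge of −2 the gold centre must be in the +1 oxidation state.
Gold is a group-11 element; Au(I) is therefore d¹⁰.
With 3 monodentate ligands the coordination number is 3.
Three ligands around a d¹⁰ centre minimise repulsion in a trigonal-planar arrangement.

trigonal planar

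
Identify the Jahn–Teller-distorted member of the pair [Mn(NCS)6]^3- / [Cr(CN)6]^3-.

[Mn(NCS)6]^3-

[Mn(NCS)6]^3-: Each isothiocyanate is −1; balancing the −3 overall charge requires Mn(III). Manganese is a group-7 element; Mn(III) is therefore d⁴. Isothiocyanate is a weak-field ligand for a first-row metal, so the complex is high-spin. The t₂g³e_g¹ (high-spin) configuration has an unevenly filled e_g set; the Jahn–Teller theorem predicts a tetragonal distortion (typically axial elongation) to lift the degeneracy.
[Cr(CN)6]^3-: Summing ligand charges against the −3 overall charge gives an oxidation state of +3 for chromium. Cr sits in group 6, so the d-electron count is 6 − 3 = 3. The d³ configuration leaves the e_g set evenly filled (or empty) — no strong Jahn–Teller driving force.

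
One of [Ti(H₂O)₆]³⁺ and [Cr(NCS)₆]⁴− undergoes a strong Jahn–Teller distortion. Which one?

[Cr(NCS)₆]⁴−

[Ti(H₂O)₆]³⁺: Water is neutral; balancing the +3 overall charge requires Ti(III). Titanium is a group-4 element; Ti(III) is therefore d¹. The d¹ configuration leaves the e_g set evenly filled (or empty) — no strong Jahn–Teller driving force.
[Cr(NCS)₆]⁴−: Each isothiocyanate is −1; balancing the −4 overall charge requires Cr(II). Chromium is a group-6 element; Cr(II) is therefore d⁴. Isothiocyanate is a weak-field ligand for a first-row metal, so the complex is high-spin. The t₂g³e_g¹ (high-spin) configuration has an unevenly filled e_g set; the Jahn–Teller theorem predicts a tetragonal distortion (typically axial elongation) to lift the degeneracy.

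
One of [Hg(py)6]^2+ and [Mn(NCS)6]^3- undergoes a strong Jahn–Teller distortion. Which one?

[Mn(NCS)6]^3-

[Hg(py)6]^2+: Pyridine is neutral; balancing the +2 overall charge requires Hg(II). Mercury is a group-12 element; Hg(II) is therefore d¹⁰. The d¹⁰ configuration leaves the e_g set evenly filled (or empty) — no strong Jahn–Teller driving force.
[Mn(NCS)6]^3-: Summing ligand charges against the −3 overall charge gives an oxidation state of +3 for manganese. Group 7 minus oxidation state 3 gives a d⁴ configuration. Isothiocyanate is a weak-field ligand for a first-row metal, so the complex is high-spin. The t₂g³e_g¹ (high-spin) configuration has an unevenly filled e_g set; the Jahn–Teller theorem predicts a tetragonal distortion (typically axial elongation) to lift the degeneracy.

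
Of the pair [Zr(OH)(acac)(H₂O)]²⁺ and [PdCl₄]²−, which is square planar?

For [Zr(OH)(acac)(H₂O)]²⁺: Ligand charges: each hydroxide is −1; each acetylacetonate is −1; water is neutral. With an overall charge of +2 the zirconium centre must be in the +4 oxidation state. Zirconium is a group-4 element; Zr(IV) is therefore d⁰. A d⁰ ion has no crystal-field stabilisation preference between square planar and tetrahedral, so four ligands adopt the sterically favoured tetrahedral geometry. → tetrahedral.
For [PdCl₄]²−: Summing ligand charges against the −2 overall charge gives an oxidation state of +2 for palladium. Palladium is a group-10 element; Pd(II) is therefore d⁸. A 4d d⁸ ion has a large crystal-field splitting; square planar leaves the high-energy d_{x²−y²} orbital empty and maximises CFSE. → square planar.

[PdCl₄]²−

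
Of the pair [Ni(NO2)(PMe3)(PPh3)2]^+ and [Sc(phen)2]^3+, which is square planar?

For [Ni(NO2)(PMe3)(PPh3)2]^+: Ligand charges: each nitro (N-bound nitrite) is −1; trimethylphosphine is neutral; triphenylphosphine is neutral. With an overall charge of +1 the nickel centre must be in the +2 oxidation state. Group 10 minus oxidation state 2 gives a d⁸ configuration. Nitro (N-bound nitrite), trimethylphosphine, and triphenylphosphine are strong-field ligands (high in the spectrochemical series). A 3d d⁸ ion with strong-field ligands gains enough CFSE to favour square planar over tetrahedral. → square planar.
For [Sc(phen)2]^3+: Summing ligand charges against the +3 overall charge gives an oxidation state of +3 for scandium. Group 3 minus oxidation state 3 gives a d⁰ configuration. A d⁰ ion has no crystal-field stabilisation preference between square planar and tetrahedral, so four ligands adopt the sterically favoured tetrahedral geometry. → tetrahedral.

[Ni(NO2)(PMe3)(PPh3)2]^+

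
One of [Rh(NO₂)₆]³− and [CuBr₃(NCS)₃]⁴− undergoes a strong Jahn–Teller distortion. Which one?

[CuBr₃(NCS)₃]⁴−

[Rh(NO₂)₆]³−: Ligand charges: each nitro (N-bound nitrite) is −1. With an overall charge of −3 the rhodium centre must be in the +3 oxidation state. Group 9 minus oxidation state 3 gives a d⁶ configuration. A 4d ion has a large Δₒ and is invariably low-spin. The d⁶ configuration leaves the e_g set evenly filled (or empty) — no strong Jahn–Teller driving force.
[CuBr₃(NCS)₃]⁴−: Summing ligand charges against the −4 overall charge gives an oxidation state of +2 for copper. Group 11 minus oxidation state 2 gives a d⁹ configuration. The t₂g⁶e_g³ configuration has an unevenly filled e_g set; the Jahn–Teller theorem predicts a tetragonal distortion (typically axial elongation) to lift the degeneracy.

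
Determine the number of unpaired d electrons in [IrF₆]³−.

0 unpaired electrons

Ligand charges: each fluoride is −1. With an overall charge of −3 the iridium centre must be in the +3 oxidation state.
Ir sits in group 9, so the d-electron count is 9 − 3 = 6.
The spin state decides the count: a 5d ion has a large Δₒ and is invariably low-spin.
An octahedral low-spin d⁶ ion is t₂g⁶e_g⁰, giving 0 unpaired electrons.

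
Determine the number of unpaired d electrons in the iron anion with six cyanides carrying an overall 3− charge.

Each cyanide is −1; balancing the −3 overall charge requires Fe(III).
Iron is a group-8 element; Fe(III) is therefore d⁵.
The spin state decides the count: Cyanide is a strong-field ligand (high in the spectrochemical series) for a first-row metal, so the complex is low-spin.
An octahedral low-spin d⁵ ion is t₂g⁵e_g⁰, giving 1 unpaired electron.

1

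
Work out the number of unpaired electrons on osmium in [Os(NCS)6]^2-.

2

Each isothiocyanate is −1; balancing the −2 overall charge requires Os(IV).
Osmium is a group-8 element; Os(IV) is therefore d⁴.
The spin state decides the count: a 5d ion has a large Δₒ and is invariably low-spin.
An octahedral low-spin d⁴ ion is t₂g⁴e_g⁰, giving 2 unpaired electrons.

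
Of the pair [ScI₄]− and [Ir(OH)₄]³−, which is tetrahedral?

For [ScI₄]−: Ligand charges: each iodide is −1. With an overall charge of −1 the scandium centre must be in the +3 oxidation state. Group 3 minus oxidation state 3 gives a d⁰ configuration. A d⁰ ion has no crystal-field stabilisation preference between square planar and tetrahedral, so four ligands adopt the sterically favoured tetrahedral geometry. → tetrahedral.
For [Ir(OH)₄]³−: Summing ligand charges against the −3 overall charge gives an oxidation state of +1 for iridium. Group 9 minus oxidation state 1 gives a d⁸ configuration. A 5d d⁸ ion has a large crystal-field splitting; square planar leaves the high-energy d_{x²−y²} orbital empty and maximises CFSE. → square planar.

[ScI₄]−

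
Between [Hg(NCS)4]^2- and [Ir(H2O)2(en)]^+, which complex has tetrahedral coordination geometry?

For [Hg(NCS)4]^2-: Summing ligand charges against the −2 overall charge gives an oxidation state of +2 for mercury. Mercury is a group-12 element; Hg(II) is therefore d¹⁰. A d¹⁰ ion has no crystal-field stabilisation preference between square planar and tetrahedral, so four ligands adopt the sterically favoured tetrahedral geometry. → tetrahedral.
For [Ir(H2O)2(en)]^+: Summing ligand charges against the +1 overall charge gives an oxidation state of +1 for iridium. Group 9 minus oxidation state 1 gives a d⁸ configuration. A 5d d⁸ ion has a large crystal-field splitting; square planar leaves the high-energy d_{x²−y²} orbital empty and maximises CFSE. → square planar.

[Hg(NCS)4]^2-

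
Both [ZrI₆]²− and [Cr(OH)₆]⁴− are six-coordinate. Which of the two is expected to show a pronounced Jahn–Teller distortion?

[ZrI₆]²−: Each iodide is −1; balancing the −2 overall charge requires Zr(IV). Zirconium is a group-4 element; Zr(IV) is therefore d⁰. The d⁰ configuration leaves the e_g set evenly filled (or empty) — no strong Jahn–Teller driving force.
[Cr(OH)₆]⁴−: Each hydroxide is −1; balancing the −4 overall charge requires Cr(II). Cr sits in group 6, so the d-electron count is 6 − 2 = 4. Hydroxide is a weak-field ligand for a first-row metal, so the complex is high-spin. The t₂g³e_g¹ (high-spin) configuration has an unevenly filled e_g set; the Jahn–Teller theorem predicts a tetragonal distortion (typically axial elongation) to lift the degeneracy.

[Cr(OH)₆]⁴−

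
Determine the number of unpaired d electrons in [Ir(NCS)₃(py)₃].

Each isothiocyanate is −1; pyridine is neutral; balancing the 0 overall charge requires Ir(III).
Ir sits in group 9, so the d-electron count is 9 − 3 = 6.
The spin state decides the count: a 5d ion has a large Δₒ and is invariably low-spin.
An octahedral low-spin d⁶ ion is t₂g⁶e_g⁰, giving 0 unpaired electrons.

0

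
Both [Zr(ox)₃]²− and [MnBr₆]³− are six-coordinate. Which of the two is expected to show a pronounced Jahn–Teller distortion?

[Zr(ox)₃]²−: Each oxalate is −2; balancing the −2 overall charge requires Zr(IV). Zirconium is a group-4 element; Zr(IV) is therefore d⁰. The d⁰ configuration leaves the e_g set evenly filled (or empty) — no strong Jahn–Teller driving force.
[MnBr₆]³−: Ligand charges: each bromide is −1. With an overall charge of −3 the manganese centre must be in the +3 oxidation state. Manganese is a group-7 element; Mn(III) is therefore d⁴. Bromide is a weak-field ligand for a first-row metal, so the complex is high-spin. The t₂g³e_g¹ (high-spin) configuration has an unevenly filled e_g set; the Jahn–Teller theorem predicts a tetragonal distortion (typically axial elongation) to lift the degeneracy.

[MnBr₆]³−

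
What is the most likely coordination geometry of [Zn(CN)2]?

Summing ligand charges against the 0 overall charge gives an oxidation state of +2 for zinc.
Zn sits in group 12, so the d-electron count is 12 − 2 = 10.
With 2 monodentate ligands the coordination number is 2.
A d¹⁰ ion with only two ligands adopts a linear arrangement (sp hybridisation; no CFSE preference).

linear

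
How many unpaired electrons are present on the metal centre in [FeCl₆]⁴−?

4 unpaired electrons

Summing ligand charges against the −4 overall charge gives an oxidation state of +2 for iron.
Fe sits in group 8, so the d-electron count is 8 − 2 = 6.
The spin state decides the count: Chloride is a weak-field ligand for a first-row metal, so the complex is high-spin.
An octahedral high-spin d⁶ ion is t₂g⁴e_g², giving 4 unpaired electrons.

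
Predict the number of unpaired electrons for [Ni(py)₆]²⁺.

2 unpaired electrons

Summing ligand charges against the +2 overall charge gives an oxidation state of +2 for nickel.
Group 10 minus oxidation state 2 gives a d⁸ configuration.
In an octahedral field the d⁸ configuration is t₂g⁶e_g² (only one arrangement possible), giving 2 unpaired electrons.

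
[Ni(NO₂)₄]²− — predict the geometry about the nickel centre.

Summing ligand charges against the −2 overall charge gives an oxidation state of +2 for nickel.
Ni sits in group 10, so the d-electron count is 10 − 2 = 8.
With 4 monodentate ligands the coordination number is 4.
Nitro (N-bound nitrite) is a strong-field ligand (high in the spectrochemical series).
A 3d d⁸ ion with strong-field ligands gains enough CFSE to favour square planar over tetrahedral.

square planar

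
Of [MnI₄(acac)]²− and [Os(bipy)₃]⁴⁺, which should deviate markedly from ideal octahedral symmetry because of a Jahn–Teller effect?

[MnI₄(acac)]²−

[MnI₄(acac)]²−: Ligand charges: each iodide is −1; each acetylacetonate is −1. With an overall charge of −2 the manganese centre must be in the +3 oxidation state. Manganese is a group-7 element; Mn(III) is therefore d⁴. Acetylacetonate and iodide are weak-field ligands for a first-row metal, so the complex is high-spin. The t₂g³e_g¹ (high-spin) configuration has an unevenly filled e_g set; the Jahn–Teller theorem predicts a tetragonal distortion (typically axial elongation) to lift the degeneracy.
[Os(bipy)₃]⁴⁺: 2,2′-bipyridine is neutral; balancing the +4 overall charge requires Os(IV). Os sits in group 8, so the d-electron count is 8 − 4 = 4. A 5d ion has a large Δₒ and is invariably low-spin. The d⁴ configuration leaves the e_g set evenly filled (or empty) — no strong Jahn–Teller driving force.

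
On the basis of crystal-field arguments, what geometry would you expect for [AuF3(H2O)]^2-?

Ligand charges: each fluoride is −1; water is neutral. With an overall charge of −2 the gold centre must be in the +1 oxidation state.
Group 11 minus oxidation state 1 gives a d¹⁰ configuration.
Coordination number: 4.
A d¹⁰ ion has no crystal-field stabilisation preference between square planar and tetrahedral, so four ligands adopt the sterically favoured tetrahedral geometry.

tetrahedral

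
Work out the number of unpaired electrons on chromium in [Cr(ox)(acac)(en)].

Summing ligand charges against the 0 overall charge gives an oxidation state of +3 for chromium.
Group 6 minus oxidation state 3 gives a d³ configuration.
Counting donor atoms: 1×oxalate (bidentate) → 2 donors; 1×acetylacetonate (bidentate) → 2 donors; 1×ethylenediamine (bidentate) → 2 donors. Coordination number = 6.
In an octahedral field the d³ configuration is t₂g³e_g⁰ (only one arrangement possible), giving 3 unpaired electrons.

3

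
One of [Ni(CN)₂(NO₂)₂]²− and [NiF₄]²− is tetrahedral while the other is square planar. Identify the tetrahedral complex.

For [Ni(CN)₂(NO₂)₂]²−: Summing ligand charges against the −2 overall charge gives an oxidation state of +2 for nickel. Group 10 minus oxidation state 2 gives a d⁸ configuration. Cyanide and nitro (N-bound nitrite) are strong-field ligands (high in the spectrochemical series). A 3d d⁸ ion with strong-field ligands gains enough CFSE to favour square planar over tetrahedral. → square planar.
For [NiF₄]²−: Summing ligand charges against the −2 overall charge gives an oxidation state of +2 for nickel. Nickel is a group-10 element; Ni(II) is therefore d⁸. Fluoride is a weak-field ligand. With weak-field ligands the CFSE gain from square planar is small, so a 3d d⁸ ion takes the sterically preferred tetrahedral geometry. → tetrahedral.

[NiF₄]²−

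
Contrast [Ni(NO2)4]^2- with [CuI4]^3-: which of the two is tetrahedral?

For [Ni(NO2)4]^2-: Ligand charges: each nitro (N-bound nitrite) is −1. With an overall charge of −2 the nickel centre must be in the +2 oxidation state. Group 10 minus oxidation state 2 gives a d⁸ configuration. Nitro (N-bound nitrite) is a strong-field ligand (high in the spectrochemical series). A 3d d⁸ ion with strong-field ligands gains enough CFSE to favour square planar over tetrahedral. → square planar.
For [CuI4]^3-: Summing ligand charges against the −3 overall charge gives an oxidation state of +1 for copper. Cu sits in group 11, so the d-electron count is 11 − 1 = 10. A d¹⁰ ion has no crystal-field stabilisation preference between square planar and tetrahedral, so four ligands adopt the sterically favoured tetrahedral geometry. → tetrahedral.

[CuI4]^3-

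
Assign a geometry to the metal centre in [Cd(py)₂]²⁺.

linear

Summing ligand charges against the +2 overall charge gives an oxidation state of +2 for cadmium.
Group 12 minus oxidation state 2 gives a d¹⁰ configuration.
Coordination number: 2.
A d¹⁰ ion with only two ligands adopts a linear arrangement (sp hybridisation; no CFSE preference).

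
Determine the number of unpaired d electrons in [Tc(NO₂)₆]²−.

Ligand charges: each nitro (N-bound nitrite) is −1. With an overall charge of −2 the technetium centre must be in the +4 oxidation state.
Technetium is a group-7 element; Tc(IV) is therefore d³.
In an octahedral field the d³ configuration is t₂g³e_g⁰ (only one arrangement possible), giving 3 unpaired electrons.

3 unpaired electrons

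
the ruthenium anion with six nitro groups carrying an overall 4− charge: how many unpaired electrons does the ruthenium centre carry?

Ligand charges: each nitro (N-bound nitrite) is −1. With an overall charge of −4 the ruthenium centre must be in the +2 oxidation state.
Ru sits in group 8, so the d-electron count is 8 − 2 = 6.
The spin state decides the count: a 4d ion has a large Δₒ and is invariably low-spin.
An octahedral low-spin d⁶ ion is t₂g⁶e_g⁰, giving 0 unpaired electrons.

0 unpaired electrons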